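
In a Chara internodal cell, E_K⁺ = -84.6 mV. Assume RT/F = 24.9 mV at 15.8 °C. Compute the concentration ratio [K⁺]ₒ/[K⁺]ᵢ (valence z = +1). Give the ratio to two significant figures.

ln([out]/[in]) = E·z/(24.9) = -84.6 × 1 / 24.9 = -3.3976
[out]/[in] = e^(-3.3976) = 0.03345

0.033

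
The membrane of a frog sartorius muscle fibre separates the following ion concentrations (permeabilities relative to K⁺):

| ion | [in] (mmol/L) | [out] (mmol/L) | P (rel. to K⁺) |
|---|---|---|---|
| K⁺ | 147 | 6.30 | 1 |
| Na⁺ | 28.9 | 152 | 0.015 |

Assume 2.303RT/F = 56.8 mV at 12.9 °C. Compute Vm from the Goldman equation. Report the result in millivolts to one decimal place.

Vm = 56.8 · log₁₀[(Σ P·[cation]ₒ + Σ P·[anion]ᵢ) / (Σ P·[cation]ᵢ + Σ P·[anion]ₒ)]
Numerator = 1×6.30 + 0.015×152 = 8.58
Denominator = 1×147 + 0.015×28.9 = 147.4
Vm = 56.8 · log₁₀(0.058196) = 56.8 × (-1.2351) = -70.15 mV

-70.2 mV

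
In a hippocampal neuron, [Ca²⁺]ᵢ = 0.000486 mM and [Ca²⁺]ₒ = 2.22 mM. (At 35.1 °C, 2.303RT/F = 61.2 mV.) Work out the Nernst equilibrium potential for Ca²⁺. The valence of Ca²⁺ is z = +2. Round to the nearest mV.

E = (61.2/z) · log₁₀([Ca²⁺]_out/[Ca²⁺]_in) with z = +2.
= (61.2/2) · log₁₀(2.22/0.000486) = 30.60 · log₁₀(4568)
= 30.60 · (3.6597) = 111.99 mV

112 mV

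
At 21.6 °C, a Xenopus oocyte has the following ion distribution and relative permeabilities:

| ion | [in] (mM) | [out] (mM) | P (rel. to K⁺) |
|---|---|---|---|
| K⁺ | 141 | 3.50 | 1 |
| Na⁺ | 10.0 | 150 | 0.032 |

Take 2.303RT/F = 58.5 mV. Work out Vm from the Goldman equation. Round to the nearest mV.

-72 mV

Vm = 58.5 · log₁₀[(Σ P·[cation]ₒ + Σ P·[anion]ᵢ) / (Σ P·[cation]ᵢ + Σ P·[anion]ₒ)]
Numerator = 1×3.50 + 0.032×150 = 8.3
Denominator = 1×141 + 0.032×10.0 = 141.3
Vm = 58.5 · log₁₀(0.058732) = 58.5 × (-1.2311) = -72.02 mV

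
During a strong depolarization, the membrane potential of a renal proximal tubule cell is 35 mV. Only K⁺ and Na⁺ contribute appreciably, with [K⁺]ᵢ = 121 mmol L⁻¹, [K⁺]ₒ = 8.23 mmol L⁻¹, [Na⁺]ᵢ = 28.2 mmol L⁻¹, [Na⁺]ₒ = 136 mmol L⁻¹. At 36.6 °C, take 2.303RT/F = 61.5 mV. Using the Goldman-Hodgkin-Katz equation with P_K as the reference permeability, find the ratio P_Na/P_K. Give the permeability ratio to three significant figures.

14.0

Let α = P_Na/P_K. GHK: Vm = 61.5·log₁₀[(Kₒ + α·Naₒ)/(Kᵢ + α·Naᵢ)].
10^(Vm/61.5) = 10^(35.0/61.5) = 3.7077
So 3.7077·(Kᵢ + α·Naᵢ) = Kₒ + α·Naₒ → α = (3.7077·121.0 − 8.23) / (136.0 − 3.7077·28.2)
α = (448.6 − 8.23) / (136.0 − 104.6) = 440.4/31.44 = 14.01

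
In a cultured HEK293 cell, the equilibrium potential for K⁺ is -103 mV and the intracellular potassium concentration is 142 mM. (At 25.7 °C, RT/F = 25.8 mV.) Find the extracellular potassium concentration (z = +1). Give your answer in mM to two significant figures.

2.6 mM

Nernst: E = (25.8/1) · ln([out]/[in]), so ln([out]/[in]) = -103.0 × 1 / 25.8 = -3.9922.
[out]/[in] = e^(-3.9922) = 0.01846.
[out] = 0.01846 × 142 = 2.621 mM.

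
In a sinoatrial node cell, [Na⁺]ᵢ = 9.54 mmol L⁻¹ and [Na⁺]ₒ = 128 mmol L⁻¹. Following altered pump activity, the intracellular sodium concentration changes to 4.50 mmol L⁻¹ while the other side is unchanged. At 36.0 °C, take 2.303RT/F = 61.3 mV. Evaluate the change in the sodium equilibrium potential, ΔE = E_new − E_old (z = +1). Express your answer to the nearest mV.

20 mV

E_old = (61.3/1)·log₁₀(128/9.54) = 69.13 mV
E_new = (61.3/1)·log₁₀(128/4.50) = 89.13 mV
ΔE = 89.13 − (69.13) = 20.00 mV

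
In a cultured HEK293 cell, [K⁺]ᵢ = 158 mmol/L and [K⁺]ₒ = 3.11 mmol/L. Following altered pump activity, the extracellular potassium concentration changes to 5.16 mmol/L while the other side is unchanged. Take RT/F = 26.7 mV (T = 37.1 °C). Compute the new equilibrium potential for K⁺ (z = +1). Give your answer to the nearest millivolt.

-91 mV

After the shift: [K⁺]_out = 5.16, [K⁺]_in = 158 mmol/L.
E_new = (26.7/1)·ln(5.16/158) = 26.70 · (-3.4217) = -91.36 mV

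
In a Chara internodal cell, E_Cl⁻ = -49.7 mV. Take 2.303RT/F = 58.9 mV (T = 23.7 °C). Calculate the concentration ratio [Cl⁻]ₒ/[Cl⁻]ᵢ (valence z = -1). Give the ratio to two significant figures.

log₁₀([out]/[in]) = E·z/(58.9) = -49.7 × -1 / 58.9 = 0.8438
[out]/[in] = 10^(0.8438) = 6.979

7.0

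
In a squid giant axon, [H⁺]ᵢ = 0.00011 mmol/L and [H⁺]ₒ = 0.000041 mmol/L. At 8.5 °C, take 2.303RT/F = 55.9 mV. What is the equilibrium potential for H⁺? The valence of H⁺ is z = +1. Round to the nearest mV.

E = (55.9/z) · log₁₀([H⁺]_out/[H⁺]_in) with z = +1.
= (55.9/1) · log₁₀(0.000041/0.00011) = 55.90 · log₁₀(0.3727)
= 55.90 · (-0.4286) = -23.96 mV

-24 mV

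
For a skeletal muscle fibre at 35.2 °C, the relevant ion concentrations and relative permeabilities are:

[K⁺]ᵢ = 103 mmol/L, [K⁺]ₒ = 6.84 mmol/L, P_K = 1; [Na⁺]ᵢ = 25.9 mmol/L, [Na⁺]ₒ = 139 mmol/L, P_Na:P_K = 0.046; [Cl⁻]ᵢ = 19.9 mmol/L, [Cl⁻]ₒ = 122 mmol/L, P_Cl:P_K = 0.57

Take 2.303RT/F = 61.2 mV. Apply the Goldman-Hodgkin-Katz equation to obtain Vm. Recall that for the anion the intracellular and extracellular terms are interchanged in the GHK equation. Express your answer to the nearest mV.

Vm = 61.2 · log₁₀[(Σ P·[cation]ₒ + Σ P·[anion]ᵢ) / (Σ P·[cation]ᵢ + Σ P·[anion]ₒ)]
Numerator = 1×6.84 + 0.046×139 + 0.57×19.9 = 24.58
Denominator = 1×103 + 0.046×25.9 + 0.57×122 = 173.7
Vm = 61.2 · log₁₀(0.14147) = 61.2 × (-0.8493) = -51.98 mV

-52 mV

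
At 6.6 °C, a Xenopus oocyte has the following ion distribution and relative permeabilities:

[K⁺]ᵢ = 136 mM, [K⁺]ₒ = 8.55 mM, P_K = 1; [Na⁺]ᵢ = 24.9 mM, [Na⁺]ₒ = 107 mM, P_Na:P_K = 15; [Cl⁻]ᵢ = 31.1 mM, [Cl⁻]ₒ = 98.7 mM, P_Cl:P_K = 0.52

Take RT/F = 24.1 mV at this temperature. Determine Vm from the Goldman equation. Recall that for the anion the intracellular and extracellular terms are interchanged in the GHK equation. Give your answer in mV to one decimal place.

Vm = 24.1 · ln[(Σ P·[cation]ₒ + Σ P·[anion]ᵢ) / (Σ P·[cation]ᵢ + Σ P·[anion]ₒ)]
Numerator = 1×8.55 + 15×107 + 0.52×31.1 = 1630
Denominator = 1×136 + 15×24.9 + 0.52×98.7 = 560.8
Vm = 24.1 · ln(2.9059) = 24.1 × (1.0668) = 25.71 mV

25.7 mV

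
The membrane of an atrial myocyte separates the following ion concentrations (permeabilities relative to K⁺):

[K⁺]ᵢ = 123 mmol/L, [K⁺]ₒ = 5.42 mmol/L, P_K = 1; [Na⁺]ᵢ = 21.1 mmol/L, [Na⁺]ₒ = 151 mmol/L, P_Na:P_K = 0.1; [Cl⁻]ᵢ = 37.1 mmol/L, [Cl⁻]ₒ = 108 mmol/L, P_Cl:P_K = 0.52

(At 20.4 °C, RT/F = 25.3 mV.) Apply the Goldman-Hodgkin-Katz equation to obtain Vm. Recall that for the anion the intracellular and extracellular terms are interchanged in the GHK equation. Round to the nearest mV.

-38 mV

Vm = 25.3 · ln[(Σ P·[cation]ₒ + Σ P·[anion]ᵢ) / (Σ P·[cation]ᵢ + Σ P·[anion]ₒ)]
Numerator = 1×5.42 + 0.1×151 + 0.52×37.1 = 39.81
Denominator = 1×123 + 0.1×21.1 + 0.52×108 = 181.3
Vm = 25.3 · ln(0.21963) = 25.3 × (-1.5158) = -38.35 mV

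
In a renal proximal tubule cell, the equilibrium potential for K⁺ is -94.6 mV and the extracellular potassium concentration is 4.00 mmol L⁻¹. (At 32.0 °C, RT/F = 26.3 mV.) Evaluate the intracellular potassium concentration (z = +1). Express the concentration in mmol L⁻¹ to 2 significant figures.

Nernst: E = (26.3/1) · ln([out]/[in]), so ln([out]/[in]) = -94.6 × 1 / 26.3 = -3.5970.
[out]/[in] = e^(-3.5970) = 0.02741.
[in] = 4.00 / 0.02741 = 145.9 mmol L⁻¹.

150 mmol L⁻¹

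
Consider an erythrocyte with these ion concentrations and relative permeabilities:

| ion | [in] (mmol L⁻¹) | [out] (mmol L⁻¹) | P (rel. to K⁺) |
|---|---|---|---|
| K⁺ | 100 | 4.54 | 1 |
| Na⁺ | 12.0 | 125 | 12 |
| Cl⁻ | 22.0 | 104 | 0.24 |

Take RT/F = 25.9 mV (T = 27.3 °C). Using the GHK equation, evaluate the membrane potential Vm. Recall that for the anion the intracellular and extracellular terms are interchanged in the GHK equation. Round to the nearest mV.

Vm = 25.9 · ln[(Σ P·[cation]ₒ + Σ P·[anion]ᵢ) / (Σ P·[cation]ᵢ + Σ P·[anion]ₒ)]
Numerator = 1×4.54 + 12×125 + 0.24×22.0 = 1510
Denominator = 1×100 + 12×12.0 + 0.24×104 = 269
Vm = 25.9 · ln(5.6135) = 25.9 × (1.7252) = 44.68 mV

45 mV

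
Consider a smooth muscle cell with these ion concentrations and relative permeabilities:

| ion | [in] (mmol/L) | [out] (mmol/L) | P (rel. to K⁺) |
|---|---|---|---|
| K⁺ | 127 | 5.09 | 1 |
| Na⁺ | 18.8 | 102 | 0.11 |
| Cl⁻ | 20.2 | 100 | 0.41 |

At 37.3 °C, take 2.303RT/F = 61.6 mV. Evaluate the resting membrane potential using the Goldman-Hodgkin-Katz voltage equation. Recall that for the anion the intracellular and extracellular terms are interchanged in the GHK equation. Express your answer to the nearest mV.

-52 mV

Vm = 61.6 · log₁₀[(Σ P·[cation]ₒ + Σ P·[anion]ᵢ) / (Σ P·[cation]ᵢ + Σ P·[anion]ₒ)]
Numerator = 1×5.09 + 0.11×102 + 0.41×20.2 = 24.59
Denominator = 1×127 + 0.11×18.8 + 0.41×100 = 170.1
Vm = 61.6 · log₁₀(0.1446) = 61.6 × (-0.8398) = -51.73 mV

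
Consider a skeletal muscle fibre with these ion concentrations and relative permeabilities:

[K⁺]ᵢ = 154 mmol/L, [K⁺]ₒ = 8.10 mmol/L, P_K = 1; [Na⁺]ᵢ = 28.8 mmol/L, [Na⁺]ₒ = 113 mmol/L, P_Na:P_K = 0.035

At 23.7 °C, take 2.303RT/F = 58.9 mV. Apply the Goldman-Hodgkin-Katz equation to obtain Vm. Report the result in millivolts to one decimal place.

Vm = 58.9 · log₁₀[(Σ P·[cation]ₒ + Σ P·[anion]ᵢ) / (Σ P·[cation]ᵢ + Σ P·[anion]ₒ)]
Numerator = 1×8.10 + 0.035×113 = 12.05
Denominator = 1×154 + 0.035×28.8 = 155
Vm = 58.9 · log₁₀(0.07777) = 58.9 × (-1.1092) = -65.33 mV

-65.3 mV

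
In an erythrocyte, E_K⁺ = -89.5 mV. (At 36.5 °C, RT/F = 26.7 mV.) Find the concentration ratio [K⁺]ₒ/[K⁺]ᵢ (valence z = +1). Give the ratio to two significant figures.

ln([out]/[in]) = E·z/(26.7) = -89.5 × 1 / 26.7 = -3.3521
[out]/[in] = e^(-3.3521) = 0.03501

0.035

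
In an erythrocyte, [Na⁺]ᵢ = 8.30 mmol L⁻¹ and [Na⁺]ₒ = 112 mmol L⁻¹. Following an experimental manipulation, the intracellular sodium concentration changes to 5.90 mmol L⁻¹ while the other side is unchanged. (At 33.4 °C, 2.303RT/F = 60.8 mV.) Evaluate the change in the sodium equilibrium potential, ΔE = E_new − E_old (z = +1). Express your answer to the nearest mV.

9 mV

E_old = (60.8/1)·log₁₀(112/8.30) = 68.71 mV
E_new = (60.8/1)·log₁₀(112/5.90) = 77.72 mV
ΔE = 77.72 − (68.71) = 9.01 mV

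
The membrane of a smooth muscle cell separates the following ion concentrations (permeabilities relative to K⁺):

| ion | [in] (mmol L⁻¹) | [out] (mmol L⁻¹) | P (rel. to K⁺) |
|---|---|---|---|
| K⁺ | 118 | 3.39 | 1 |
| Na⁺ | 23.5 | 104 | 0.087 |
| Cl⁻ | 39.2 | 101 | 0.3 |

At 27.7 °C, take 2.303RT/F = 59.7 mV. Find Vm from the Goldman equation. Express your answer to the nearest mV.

Vm = 59.7 · log₁₀[(Σ P·[cation]ₒ + Σ P·[anion]ᵢ) / (Σ P·[cation]ᵢ + Σ P·[anion]ₒ)]
Numerator = 1×3.39 + 0.087×104 + 0.3×39.2 = 24.2
Denominator = 1×118 + 0.087×23.5 + 0.3×101 = 150.3
Vm = 59.7 · log₁₀(0.16095) = 59.7 × (-0.7933) = -47.36 mV

-47 mV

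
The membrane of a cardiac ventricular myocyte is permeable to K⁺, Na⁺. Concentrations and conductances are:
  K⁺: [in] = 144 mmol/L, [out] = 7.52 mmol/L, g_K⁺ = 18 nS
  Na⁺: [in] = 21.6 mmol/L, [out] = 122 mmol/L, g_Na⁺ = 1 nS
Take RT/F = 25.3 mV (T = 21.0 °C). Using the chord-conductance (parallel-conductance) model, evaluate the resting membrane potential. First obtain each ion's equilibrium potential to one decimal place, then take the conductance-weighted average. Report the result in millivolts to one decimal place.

E_K⁺ = (25.3/1)·ln(7.52/144) = -74.7 mV
E_Na⁺ = (25.3/1)·ln(122/21.6) = 43.8 mV
Vm = (Σ gᵢEᵢ)/(Σ gᵢ) = (18·-74.7 + 1·43.8) / (18 + 1)
= -1300.80 / 19 = -68.46 mV

-68.5 mV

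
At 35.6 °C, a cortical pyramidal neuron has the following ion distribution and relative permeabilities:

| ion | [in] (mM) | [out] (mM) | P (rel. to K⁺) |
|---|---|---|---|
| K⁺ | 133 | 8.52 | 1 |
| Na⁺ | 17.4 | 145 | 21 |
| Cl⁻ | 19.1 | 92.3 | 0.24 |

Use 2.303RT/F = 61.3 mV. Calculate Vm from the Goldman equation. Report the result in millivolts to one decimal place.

Vm = 61.3 · log₁₀[(Σ P·[cation]ₒ + Σ P·[anion]ᵢ) / (Σ P·[cation]ᵢ + Σ P·[anion]ₒ)]
Numerator = 1×8.52 + 21×145 + 0.24×19.1 = 3058
Denominator = 1×133 + 21×17.4 + 0.24×92.3 = 520.6
Vm = 61.3 · log₁₀(5.8747) = 61.3 × (0.7690) = 47.14 mV

47.1 mV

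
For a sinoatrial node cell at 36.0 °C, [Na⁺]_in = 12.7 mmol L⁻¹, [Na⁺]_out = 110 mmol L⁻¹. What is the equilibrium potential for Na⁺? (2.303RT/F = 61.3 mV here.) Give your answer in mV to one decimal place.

E = (61.3/z) · log₁₀([Na⁺]_out/[Na⁺]_in) with z = +1.
= (61.3/1) · log₁₀(110/12.7) = 61.30 · log₁₀(8.661)
= 61.30 · (0.9376) = 57.47 mV

57.5 mV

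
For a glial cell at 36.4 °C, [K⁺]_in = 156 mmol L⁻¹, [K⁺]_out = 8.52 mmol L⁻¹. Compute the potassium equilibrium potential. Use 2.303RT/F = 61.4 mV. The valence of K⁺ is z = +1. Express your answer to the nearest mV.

E = (61.4/z) · log₁₀([K⁺]_out/[K⁺]_in) with z = +1.
= (61.4/1) · log₁₀(8.52/156) = 61.40 · log₁₀(0.05462)
= 61.40 · (-1.2627) = -77.53 mV

-78 mV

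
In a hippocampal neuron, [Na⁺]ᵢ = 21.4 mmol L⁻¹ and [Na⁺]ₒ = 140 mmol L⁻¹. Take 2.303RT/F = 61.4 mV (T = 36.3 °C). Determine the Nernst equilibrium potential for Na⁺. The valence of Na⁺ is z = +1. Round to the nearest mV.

E = (61.4/z) · log₁₀([Na⁺]_out/[Na⁺]_in) with z = +1.
= (61.4/1) · log₁₀(140/21.4) = 61.40 · log₁₀(6.542)
= 61.40 · (0.8157) = 50.08 mV

50 mV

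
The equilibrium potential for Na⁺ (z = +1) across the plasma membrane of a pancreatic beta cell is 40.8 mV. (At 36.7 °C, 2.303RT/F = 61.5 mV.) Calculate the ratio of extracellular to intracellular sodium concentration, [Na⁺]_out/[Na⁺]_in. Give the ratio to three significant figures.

log₁₀([out]/[in]) = E·z/(61.5) = 40.8 × 1 / 61.5 = 0.6634
[out]/[in] = 10^(0.6634) = 4.607

4.61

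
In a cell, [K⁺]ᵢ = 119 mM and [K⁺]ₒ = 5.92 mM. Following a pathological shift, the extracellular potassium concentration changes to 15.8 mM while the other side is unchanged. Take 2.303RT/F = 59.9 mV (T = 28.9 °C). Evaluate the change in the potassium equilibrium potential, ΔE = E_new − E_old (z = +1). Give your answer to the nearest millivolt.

E_old = (59.9/1)·log₁₀(5.92/119) = -78.06 mV
E_new = (59.9/1)·log₁₀(15.8/119) = -52.53 mV
ΔE = -52.53 − (-78.06) = 25.54 mV

26 mV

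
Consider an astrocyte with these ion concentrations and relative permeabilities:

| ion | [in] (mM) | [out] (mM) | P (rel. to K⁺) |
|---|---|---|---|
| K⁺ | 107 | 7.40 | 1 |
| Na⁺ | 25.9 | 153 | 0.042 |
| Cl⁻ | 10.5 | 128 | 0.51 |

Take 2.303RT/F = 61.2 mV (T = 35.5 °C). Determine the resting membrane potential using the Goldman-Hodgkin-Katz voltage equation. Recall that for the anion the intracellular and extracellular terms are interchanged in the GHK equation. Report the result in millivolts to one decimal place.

-58.5 mV

Vm = 61.2 · log₁₀[(Σ P·[cation]ₒ + Σ P·[anion]ᵢ) / (Σ P·[cation]ᵢ + Σ P·[anion]ₒ)]
Numerator = 1×7.40 + 0.042×153 + 0.51×10.5 = 19.18
Denominator = 1×107 + 0.042×25.9 + 0.51×128 = 173.4
Vm = 61.2 · log₁₀(0.11064) = 61.2 × (-0.9561) = -58.51 mV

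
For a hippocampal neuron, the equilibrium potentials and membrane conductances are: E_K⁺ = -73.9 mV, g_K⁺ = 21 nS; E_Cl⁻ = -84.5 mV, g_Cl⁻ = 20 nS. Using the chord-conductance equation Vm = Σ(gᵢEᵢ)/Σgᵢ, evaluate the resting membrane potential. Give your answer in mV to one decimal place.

Σ gᵢEᵢ = 21·(-73.9) + 20·(-84.5) = -3241.90
Σ gᵢ = 21 + 20 = 41
Vm = -3241.90 / 41 = -79.07 mV

-79.1 mV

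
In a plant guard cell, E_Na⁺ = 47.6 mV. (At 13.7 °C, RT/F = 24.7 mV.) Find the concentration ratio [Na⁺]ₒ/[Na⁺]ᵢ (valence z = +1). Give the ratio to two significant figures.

6.9

ln([out]/[in]) = E·z/(24.7) = 47.6 × 1 / 24.7 = 1.9271
[out]/[in] = e^(1.9271) = 6.87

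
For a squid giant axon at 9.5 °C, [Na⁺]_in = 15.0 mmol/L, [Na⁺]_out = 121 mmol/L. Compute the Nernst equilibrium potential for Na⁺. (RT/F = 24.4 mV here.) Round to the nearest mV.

51 mV

E = (24.4/z) · ln([Na⁺]_out/[Na⁺]_in) with z = +1.
= (24.4/1) · ln(121/15.0) = 24.40 · ln(8.067)
= 24.40 · (2.0877) = 50.94 mV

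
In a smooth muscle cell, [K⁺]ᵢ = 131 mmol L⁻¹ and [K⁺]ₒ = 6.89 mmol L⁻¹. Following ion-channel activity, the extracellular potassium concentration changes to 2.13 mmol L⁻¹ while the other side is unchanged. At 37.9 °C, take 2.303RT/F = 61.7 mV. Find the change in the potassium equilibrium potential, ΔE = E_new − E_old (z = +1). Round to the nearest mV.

-31 mV

E_old = (61.7/1)·log₁₀(6.89/131) = -78.92 mV
E_new = (61.7/1)·log₁₀(2.13/131) = -110.37 mV
ΔE = -110.37 − (-78.92) = -31.46 mV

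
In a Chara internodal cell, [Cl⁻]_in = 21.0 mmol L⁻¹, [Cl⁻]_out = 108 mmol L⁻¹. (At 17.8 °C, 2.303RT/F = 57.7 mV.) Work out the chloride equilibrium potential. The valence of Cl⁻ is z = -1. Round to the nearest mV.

-41 mV

E = (57.7/z) · log₁₀([Cl⁻]_out/[Cl⁻]_in) with z = -1.
For an anion, dividing by z = -1 reverses the sign.
= (57.7/-1) · log₁₀(108/21.0) = -57.70 · log₁₀(5.143)
= -57.70 · (0.7112) = -41.04 mV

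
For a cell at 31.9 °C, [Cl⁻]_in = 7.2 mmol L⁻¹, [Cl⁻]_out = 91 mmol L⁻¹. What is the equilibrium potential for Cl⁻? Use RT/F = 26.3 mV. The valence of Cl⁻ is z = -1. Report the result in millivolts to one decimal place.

E = (26.3/z) · ln([Cl⁻]_out/[Cl⁻]_in) with z = -1.
For an anion, dividing by z = -1 reverses the sign.
= (26.3/-1) · ln(91/7.2) = -26.30 · ln(12.64)
= -26.30 · (2.5368) = -66.72 mV

-66.7 mV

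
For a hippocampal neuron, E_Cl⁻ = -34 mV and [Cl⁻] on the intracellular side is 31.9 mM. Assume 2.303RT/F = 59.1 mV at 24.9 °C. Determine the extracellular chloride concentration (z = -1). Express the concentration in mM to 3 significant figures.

Nernst: E = (59.1/-1) · log₁₀([out]/[in]), so log₁₀([out]/[in]) = -34.0 × -1 / 59.1 = 0.5753.
[out]/[in] = 10^(0.5753) = 3.761.
[out] = 3.761 × 31.9 = 120 mM.

120 mM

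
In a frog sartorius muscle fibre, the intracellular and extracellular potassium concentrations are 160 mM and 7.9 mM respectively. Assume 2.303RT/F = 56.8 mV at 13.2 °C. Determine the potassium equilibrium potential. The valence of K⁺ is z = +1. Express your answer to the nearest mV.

E = (56.8/z) · log₁₀([K⁺]_out/[K⁺]_in) with z = +1.
= (56.8/1) · log₁₀(7.9/160) = 56.80 · log₁₀(0.04938)
= 56.80 · (-1.3065) = -74.21 mV

-74 mV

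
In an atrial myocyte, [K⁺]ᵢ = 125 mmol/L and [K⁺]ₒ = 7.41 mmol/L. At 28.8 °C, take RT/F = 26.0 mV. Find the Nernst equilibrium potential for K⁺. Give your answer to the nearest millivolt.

E = (26.0/z) · ln([K⁺]_out/[K⁺]_in) with z = +1.
= (26.0/1) · ln(7.41/125) = 26.00 · ln(0.05928)
= 26.00 · (-2.8255) = -73.46 mV

-73 mV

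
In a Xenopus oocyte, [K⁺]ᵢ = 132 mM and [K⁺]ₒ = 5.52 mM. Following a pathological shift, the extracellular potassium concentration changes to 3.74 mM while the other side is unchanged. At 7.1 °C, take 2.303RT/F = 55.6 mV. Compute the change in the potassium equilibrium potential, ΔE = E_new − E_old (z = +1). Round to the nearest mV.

-9 mV

E_old = (55.6/1)·log₁₀(5.52/132) = -76.65 mV
E_new = (55.6/1)·log₁₀(3.74/132) = -86.05 mV
ΔE = -86.05 − (-76.65) = -9.40 mV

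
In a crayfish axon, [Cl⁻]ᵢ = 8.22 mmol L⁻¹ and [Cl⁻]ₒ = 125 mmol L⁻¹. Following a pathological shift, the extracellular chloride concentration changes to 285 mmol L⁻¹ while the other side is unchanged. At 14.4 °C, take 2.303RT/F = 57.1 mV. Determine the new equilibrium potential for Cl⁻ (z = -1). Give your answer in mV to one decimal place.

After the shift: [Cl⁻]_out = 285, [Cl⁻]_in = 8.22 mmol L⁻¹.
E_new = (57.1/-1)·log₁₀(285/8.22) = -57.10 · (1.5400) = -87.93 mV

-87.9 mV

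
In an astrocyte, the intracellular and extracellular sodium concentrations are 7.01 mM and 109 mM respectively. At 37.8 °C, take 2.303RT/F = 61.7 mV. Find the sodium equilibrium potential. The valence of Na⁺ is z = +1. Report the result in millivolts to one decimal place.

E = (61.7/z) · log₁₀([Na⁺]_out/[Na⁺]_in) with z = +1.
= (61.7/1) · log₁₀(109/7.01) = 61.70 · log₁₀(15.55)
= 61.70 · (1.1917) = 73.53 mV

73.5 mV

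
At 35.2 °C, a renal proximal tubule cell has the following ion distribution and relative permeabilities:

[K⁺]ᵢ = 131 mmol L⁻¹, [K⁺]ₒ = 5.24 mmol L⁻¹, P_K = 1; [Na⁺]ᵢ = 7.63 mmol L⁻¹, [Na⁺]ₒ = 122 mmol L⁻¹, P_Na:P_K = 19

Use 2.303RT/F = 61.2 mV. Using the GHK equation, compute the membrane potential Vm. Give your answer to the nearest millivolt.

Vm = 61.2 · log₁₀[(Σ P·[cation]ₒ + Σ P·[anion]ᵢ) / (Σ P·[cation]ᵢ + Σ P·[anion]ₒ)]
Numerator = 1×5.24 + 19×122 = 2323
Denominator = 1×131 + 19×7.63 = 276
Vm = 61.2 · log₁₀(8.4185) = 61.2 × (0.9252) = 56.62 mV

57 mV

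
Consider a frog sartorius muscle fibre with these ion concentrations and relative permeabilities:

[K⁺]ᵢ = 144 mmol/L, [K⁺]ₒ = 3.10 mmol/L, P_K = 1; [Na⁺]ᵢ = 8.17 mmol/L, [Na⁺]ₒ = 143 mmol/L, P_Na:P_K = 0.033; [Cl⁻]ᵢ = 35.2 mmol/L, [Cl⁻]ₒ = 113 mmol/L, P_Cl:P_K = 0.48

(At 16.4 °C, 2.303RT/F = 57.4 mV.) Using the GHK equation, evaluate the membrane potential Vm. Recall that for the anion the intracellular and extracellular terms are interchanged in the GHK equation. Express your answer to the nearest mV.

Vm = 57.4 · log₁₀[(Σ P·[cation]ₒ + Σ P·[anion]ᵢ) / (Σ P·[cation]ᵢ + Σ P·[anion]ₒ)]
Numerator = 1×3.10 + 0.033×143 + 0.48×35.2 = 24.72
Denominator = 1×144 + 0.033×8.17 + 0.48×113 = 198.5
Vm = 57.4 · log₁₀(0.1245) = 57.4 × (-0.9048) = -51.94 mV

-52 mV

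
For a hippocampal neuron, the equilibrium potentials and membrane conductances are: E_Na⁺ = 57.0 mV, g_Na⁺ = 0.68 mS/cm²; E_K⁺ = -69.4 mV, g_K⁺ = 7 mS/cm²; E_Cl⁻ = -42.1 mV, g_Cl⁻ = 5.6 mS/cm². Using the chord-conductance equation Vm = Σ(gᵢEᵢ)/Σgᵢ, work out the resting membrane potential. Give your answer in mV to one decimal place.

-51.4 mV

Σ gᵢEᵢ = 0.68·(57.0) + 7·(-69.4) + 5.6·(-42.1) = -682.80
Σ gᵢ = 0.68 + 7 + 5.6 = 13.28
Vm = -682.80 / 13.28 = -51.42 mV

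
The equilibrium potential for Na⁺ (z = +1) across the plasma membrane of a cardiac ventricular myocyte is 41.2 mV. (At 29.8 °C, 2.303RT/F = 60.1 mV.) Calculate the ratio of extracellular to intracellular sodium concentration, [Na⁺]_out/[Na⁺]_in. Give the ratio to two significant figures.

log₁₀([out]/[in]) = E·z/(60.1) = 41.2 × 1 / 60.1 = 0.6855
[out]/[in] = 10^(0.6855) = 4.848

4.8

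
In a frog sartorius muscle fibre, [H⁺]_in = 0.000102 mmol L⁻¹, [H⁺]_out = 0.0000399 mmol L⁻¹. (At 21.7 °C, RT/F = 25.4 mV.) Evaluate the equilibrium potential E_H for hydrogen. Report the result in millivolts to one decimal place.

E = (25.4/z) · ln([H⁺]_out/[H⁺]_in) with z = +1.
= (25.4/1) · ln(0.0000399/0.000102) = 25.40 · ln(0.3912)
= 25.40 · (-0.9386) = -23.84 mV

-23.8 mV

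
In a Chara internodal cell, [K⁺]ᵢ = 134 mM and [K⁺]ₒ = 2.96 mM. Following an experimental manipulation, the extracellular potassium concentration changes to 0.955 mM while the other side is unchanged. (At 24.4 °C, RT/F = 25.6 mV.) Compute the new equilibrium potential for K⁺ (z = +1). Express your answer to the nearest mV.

-127 mV

After the shift: [K⁺]_out = 0.955, [K⁺]_in = 134 mM.
E_new = (25.6/1)·ln(0.955/134) = 25.60 · (-4.9439) = -126.56 mV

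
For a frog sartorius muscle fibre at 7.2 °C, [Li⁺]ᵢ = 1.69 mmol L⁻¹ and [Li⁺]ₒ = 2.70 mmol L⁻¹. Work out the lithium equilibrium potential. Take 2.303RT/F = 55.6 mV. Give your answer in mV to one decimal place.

11.3 mV

E = (55.6/z) · log₁₀([Li⁺]_out/[Li⁺]_in) with z = +1.
= (55.6/1) · log₁₀(2.70/1.69) = 55.60 · log₁₀(1.598)
= 55.60 · (0.2035) = 11.31 mV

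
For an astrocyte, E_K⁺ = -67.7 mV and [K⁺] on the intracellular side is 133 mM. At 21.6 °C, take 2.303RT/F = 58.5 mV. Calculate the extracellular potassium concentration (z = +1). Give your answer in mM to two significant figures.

Nernst: E = (58.5/1) · log₁₀([out]/[in]), so log₁₀([out]/[in]) = -67.7 × 1 / 58.5 = -1.1573.
[out]/[in] = 10^(-1.1573) = 0.06962.
[out] = 0.06962 × 133 = 9.259 mM.

9.3 mM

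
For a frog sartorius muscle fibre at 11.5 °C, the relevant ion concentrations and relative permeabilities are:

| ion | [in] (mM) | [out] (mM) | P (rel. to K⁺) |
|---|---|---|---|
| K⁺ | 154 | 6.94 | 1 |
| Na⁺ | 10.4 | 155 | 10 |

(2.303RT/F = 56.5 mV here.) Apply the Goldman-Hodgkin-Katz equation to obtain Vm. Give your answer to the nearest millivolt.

44 mV

Vm = 56.5 · log₁₀[(Σ P·[cation]ₒ + Σ P·[anion]ᵢ) / (Σ P·[cation]ᵢ + Σ P·[anion]ₒ)]
Numerator = 1×6.94 + 10×155 = 1557
Denominator = 1×154 + 10×10.4 = 258
Vm = 56.5 · log₁₀(6.0347) = 56.5 × (0.7807) = 44.11 mV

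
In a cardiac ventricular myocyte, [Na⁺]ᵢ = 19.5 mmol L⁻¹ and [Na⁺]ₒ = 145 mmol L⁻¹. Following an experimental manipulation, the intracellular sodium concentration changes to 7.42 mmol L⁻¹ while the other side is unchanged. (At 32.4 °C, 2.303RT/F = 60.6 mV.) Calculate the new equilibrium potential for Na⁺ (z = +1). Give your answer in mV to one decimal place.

After the shift: [Na⁺]_out = 145, [Na⁺]_in = 7.42 mmol L⁻¹.
E_new = (60.6/1)·log₁₀(145/7.42) = 60.60 · (1.2910) = 78.23 mV

78.2 mV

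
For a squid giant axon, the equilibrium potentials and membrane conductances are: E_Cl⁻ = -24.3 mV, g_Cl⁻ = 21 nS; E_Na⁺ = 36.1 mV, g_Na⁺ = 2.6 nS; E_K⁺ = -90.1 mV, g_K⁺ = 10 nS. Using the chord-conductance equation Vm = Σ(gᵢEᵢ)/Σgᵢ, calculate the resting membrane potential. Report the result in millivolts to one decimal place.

Σ gᵢEᵢ = 21·(-24.3) + 2.6·(36.1) + 10·(-90.1) = -1317.44
Σ gᵢ = 21 + 2.6 + 10 = 33.6
Vm = -1317.44 / 33.6 = -39.21 mV

-39.2 mV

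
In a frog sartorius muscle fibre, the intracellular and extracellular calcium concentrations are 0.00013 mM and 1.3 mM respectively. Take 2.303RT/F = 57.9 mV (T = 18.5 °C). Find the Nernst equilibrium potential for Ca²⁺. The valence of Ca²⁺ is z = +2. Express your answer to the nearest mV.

116 mV

E = (57.9/z) · log₁₀([Ca²⁺]_out/[Ca²⁺]_in) with z = +2.
= (57.9/2) · log₁₀(1.3/0.00013) = 28.95 · log₁₀(1e+04)
= 28.95 · (4.0000) = 115.80 mV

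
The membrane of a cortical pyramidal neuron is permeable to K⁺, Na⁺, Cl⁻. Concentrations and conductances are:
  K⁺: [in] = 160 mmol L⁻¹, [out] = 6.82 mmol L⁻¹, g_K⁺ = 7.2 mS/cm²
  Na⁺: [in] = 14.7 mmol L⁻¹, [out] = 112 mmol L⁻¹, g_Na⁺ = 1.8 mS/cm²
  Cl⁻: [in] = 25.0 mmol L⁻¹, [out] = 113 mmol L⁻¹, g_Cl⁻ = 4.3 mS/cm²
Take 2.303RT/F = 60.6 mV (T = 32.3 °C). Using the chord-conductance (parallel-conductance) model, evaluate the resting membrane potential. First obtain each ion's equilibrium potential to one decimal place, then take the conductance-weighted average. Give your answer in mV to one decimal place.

E_K⁺ = (60.6/1)·log₁₀(6.82/160) = -83.0 mV
E_Na⁺ = (60.6/1)·log₁₀(112/14.7) = 53.4 mV
E_Cl⁻ = (60.6/-1)·log₁₀(113/25.0) = -39.7 mV
Vm = (Σ gᵢEᵢ)/(Σ gᵢ) = (7.2·-83.0 + 1.8·53.4 + 4.3·-39.7) / (7.2 + 1.8 + 4.3)
= -672.19 / 13.3 = -50.54 mV

-50.5 mV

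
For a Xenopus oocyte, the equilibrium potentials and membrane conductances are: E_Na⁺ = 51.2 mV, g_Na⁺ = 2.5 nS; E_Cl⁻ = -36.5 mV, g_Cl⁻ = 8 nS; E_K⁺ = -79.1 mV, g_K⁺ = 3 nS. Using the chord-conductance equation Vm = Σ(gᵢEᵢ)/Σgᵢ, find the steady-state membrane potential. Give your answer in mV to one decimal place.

-29.7 mV

Σ gᵢEᵢ = 2.5·(51.2) + 8·(-36.5) + 3·(-79.1) = -401.30
Σ gᵢ = 2.5 + 8 + 3 = 13.5
Vm = -401.30 / 13.5 = -29.73 mV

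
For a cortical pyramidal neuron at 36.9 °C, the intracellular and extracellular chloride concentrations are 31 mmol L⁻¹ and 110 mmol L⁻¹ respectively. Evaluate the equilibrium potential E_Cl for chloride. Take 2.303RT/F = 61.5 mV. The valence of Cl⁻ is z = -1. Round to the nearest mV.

-34 mV

E = (61.5/z) · log₁₀([Cl⁻]_out/[Cl⁻]_in) with z = -1.
For an anion, dividing by z = -1 reverses the sign.
= (61.5/-1) · log₁₀(110/31) = -61.50 · log₁₀(3.548)
= -61.50 · (0.5500) = -33.83 mV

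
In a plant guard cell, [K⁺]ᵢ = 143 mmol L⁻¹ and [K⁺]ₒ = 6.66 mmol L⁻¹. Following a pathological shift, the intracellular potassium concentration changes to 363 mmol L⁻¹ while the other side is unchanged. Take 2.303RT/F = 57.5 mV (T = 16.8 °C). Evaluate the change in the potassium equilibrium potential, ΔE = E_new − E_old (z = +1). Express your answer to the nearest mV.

-23 mV

E_old = (57.5/1)·log₁₀(6.66/143) = -76.58 mV
E_new = (57.5/1)·log₁₀(6.66/363) = -99.84 mV
ΔE = -99.84 − (-76.58) = -23.26 mV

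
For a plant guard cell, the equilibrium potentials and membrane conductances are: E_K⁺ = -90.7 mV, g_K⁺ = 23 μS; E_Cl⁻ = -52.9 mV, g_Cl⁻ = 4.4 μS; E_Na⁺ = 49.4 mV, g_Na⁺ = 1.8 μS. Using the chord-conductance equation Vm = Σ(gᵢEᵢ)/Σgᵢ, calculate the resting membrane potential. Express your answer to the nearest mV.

Σ gᵢEᵢ = 23·(-90.7) + 4.4·(-52.9) + 1.8·(49.4) = -2229.94
Σ gᵢ = 23 + 4.4 + 1.8 = 29.2
Vm = -2229.94 / 29.2 = -76.37 mV

-76 mV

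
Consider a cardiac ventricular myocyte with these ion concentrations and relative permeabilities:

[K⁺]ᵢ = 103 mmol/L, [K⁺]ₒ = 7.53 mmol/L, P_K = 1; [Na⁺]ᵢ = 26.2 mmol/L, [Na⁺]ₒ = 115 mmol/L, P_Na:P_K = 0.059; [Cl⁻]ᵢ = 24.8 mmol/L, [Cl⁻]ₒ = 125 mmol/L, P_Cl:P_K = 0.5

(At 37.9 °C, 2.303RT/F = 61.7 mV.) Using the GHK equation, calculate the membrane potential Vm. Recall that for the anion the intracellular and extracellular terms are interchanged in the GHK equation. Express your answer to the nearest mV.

-49 mV

Vm = 61.7 · log₁₀[(Σ P·[cation]ₒ + Σ P·[anion]ᵢ) / (Σ P·[cation]ᵢ + Σ P·[anion]ₒ)]
Numerator = 1×7.53 + 0.059×115 + 0.5×24.8 = 26.71
Denominator = 1×103 + 0.059×26.2 + 0.5×125 = 167
Vm = 61.7 · log₁₀(0.15993) = 61.7 × (-0.7961) = -49.12 mV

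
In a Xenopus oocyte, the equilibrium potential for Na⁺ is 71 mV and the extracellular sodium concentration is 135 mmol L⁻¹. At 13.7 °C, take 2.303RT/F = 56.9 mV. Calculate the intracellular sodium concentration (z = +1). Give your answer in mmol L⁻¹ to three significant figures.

7.63 mmol L⁻¹

Nernst: E = (56.9/1) · log₁₀([out]/[in]), so log₁₀([out]/[in]) = 71.0 × 1 / 56.9 = 1.2478.
[out]/[in] = 10^(1.2478) = 17.69.
[in] = 135 / 17.69 = 7.63 mmol L⁻¹.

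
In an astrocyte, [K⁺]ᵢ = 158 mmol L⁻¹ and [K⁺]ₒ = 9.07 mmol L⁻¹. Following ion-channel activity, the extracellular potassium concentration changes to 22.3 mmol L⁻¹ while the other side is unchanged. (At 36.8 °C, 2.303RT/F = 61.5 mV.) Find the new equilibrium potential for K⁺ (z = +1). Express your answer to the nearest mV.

-52 mV

After the shift: [K⁺]_out = 22.3, [K⁺]_in = 158 mmol L⁻¹.
E_new = (61.5/1)·log₁₀(22.3/158) = 61.50 · (-0.8504) = -52.30 mV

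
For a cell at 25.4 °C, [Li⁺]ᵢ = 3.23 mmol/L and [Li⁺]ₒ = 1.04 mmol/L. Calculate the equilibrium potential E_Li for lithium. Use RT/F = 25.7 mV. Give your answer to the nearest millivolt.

E = (25.7/z) · ln([Li⁺]_out/[Li⁺]_in) with z = +1.
= (25.7/1) · ln(1.04/3.23) = 25.70 · ln(0.322)
= 25.70 · (-1.1333) = -29.12 mV

-29 mV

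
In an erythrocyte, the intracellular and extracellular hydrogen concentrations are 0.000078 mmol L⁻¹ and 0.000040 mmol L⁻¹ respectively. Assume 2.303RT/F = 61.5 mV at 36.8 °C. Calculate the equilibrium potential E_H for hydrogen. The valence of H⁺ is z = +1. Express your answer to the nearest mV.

E = (61.5/z) · log₁₀([H⁺]_out/[H⁺]_in) with z = +1.
= (61.5/1) · log₁₀(0.000040/0.000078) = 61.50 · log₁₀(0.5128)
= 61.50 · (-0.2900) = -17.84 mV

-18 mV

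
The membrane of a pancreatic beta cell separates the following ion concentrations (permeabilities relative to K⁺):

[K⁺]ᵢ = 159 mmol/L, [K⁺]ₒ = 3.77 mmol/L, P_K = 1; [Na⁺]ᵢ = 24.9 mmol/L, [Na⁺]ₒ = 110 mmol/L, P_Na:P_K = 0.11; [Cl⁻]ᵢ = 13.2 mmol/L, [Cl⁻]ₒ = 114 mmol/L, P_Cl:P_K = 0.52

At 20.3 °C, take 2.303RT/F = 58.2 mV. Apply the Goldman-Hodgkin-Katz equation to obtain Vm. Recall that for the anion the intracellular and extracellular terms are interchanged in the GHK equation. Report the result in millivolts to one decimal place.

Vm = 58.2 · log₁₀[(Σ P·[cation]ₒ + Σ P·[anion]ᵢ) / (Σ P·[cation]ᵢ + Σ P·[anion]ₒ)]
Numerator = 1×3.77 + 0.11×110 + 0.52×13.2 = 22.73
Denominator = 1×159 + 0.11×24.9 + 0.52×114 = 221
Vm = 58.2 · log₁₀(0.10286) = 58.2 × (-0.9878) = -57.49 mV

-57.5 mV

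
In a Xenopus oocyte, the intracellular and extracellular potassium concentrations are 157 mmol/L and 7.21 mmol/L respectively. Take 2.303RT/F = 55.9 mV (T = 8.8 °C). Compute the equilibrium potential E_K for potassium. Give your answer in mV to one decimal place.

-74.8 mV

E = (55.9/z) · log₁₀([K⁺]_out/[K⁺]_in) with z = +1.
= (55.9/1) · log₁₀(7.21/157) = 55.90 · log₁₀(0.04592)
= 55.90 · (-1.3380) = -74.79 mV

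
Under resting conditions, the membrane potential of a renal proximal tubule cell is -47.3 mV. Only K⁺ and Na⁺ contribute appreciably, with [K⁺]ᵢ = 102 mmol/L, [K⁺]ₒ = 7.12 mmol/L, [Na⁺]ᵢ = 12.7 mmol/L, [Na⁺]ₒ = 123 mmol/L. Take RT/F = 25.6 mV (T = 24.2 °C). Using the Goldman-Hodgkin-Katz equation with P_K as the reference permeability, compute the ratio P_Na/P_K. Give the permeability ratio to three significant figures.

0.0740

Let α = P_Na/P_K. GHK: Vm = 25.6·ln[(Kₒ + α·Naₒ)/(Kᵢ + α·Naᵢ)].
e^(Vm/25.6) = e^(-47.3/25.6) = 0.15761
So 0.15761·(Kᵢ + α·Naᵢ) = Kₒ + α·Naₒ → α = (0.15761·102.0 − 7.12) / (123.0 − 0.15761·12.7)
α = (16.08 − 7.12) / (123.0 − 2.002) = 8.956/121 = 0.07402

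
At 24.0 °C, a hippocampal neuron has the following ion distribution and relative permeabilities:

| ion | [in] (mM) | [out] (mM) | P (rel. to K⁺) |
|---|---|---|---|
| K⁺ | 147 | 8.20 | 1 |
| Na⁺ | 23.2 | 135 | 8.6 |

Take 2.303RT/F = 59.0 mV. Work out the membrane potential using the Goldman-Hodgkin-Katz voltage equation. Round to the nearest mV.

Vm = 59.0 · log₁₀[(Σ P·[cation]ₒ + Σ P·[anion]ᵢ) / (Σ P·[cation]ᵢ + Σ P·[anion]ₒ)]
Numerator = 1×8.20 + 8.6×135 = 1169
Denominator = 1×147 + 8.6×23.2 = 346.5
Vm = 59.0 · log₁₀(3.3741) = 59.0 × (0.5282) = 31.16 mV

31 mV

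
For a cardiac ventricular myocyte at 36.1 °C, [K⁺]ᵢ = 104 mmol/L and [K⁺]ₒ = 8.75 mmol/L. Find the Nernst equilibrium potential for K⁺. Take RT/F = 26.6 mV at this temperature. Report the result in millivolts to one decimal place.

E = (26.6/z) · ln([K⁺]_out/[K⁺]_in) with z = +1.
= (26.6/1) · ln(8.75/104) = 26.60 · ln(0.08413)
= 26.60 · (-2.4753) = -65.84 mV

-65.8 mV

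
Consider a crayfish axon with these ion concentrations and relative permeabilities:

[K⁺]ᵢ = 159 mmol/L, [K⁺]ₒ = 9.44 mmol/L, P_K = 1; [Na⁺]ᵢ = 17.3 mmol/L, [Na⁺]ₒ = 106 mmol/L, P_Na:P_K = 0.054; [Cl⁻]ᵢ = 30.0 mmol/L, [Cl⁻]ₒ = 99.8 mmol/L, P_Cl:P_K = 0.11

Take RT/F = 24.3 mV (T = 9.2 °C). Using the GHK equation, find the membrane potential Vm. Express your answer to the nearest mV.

-54 mV

Vm = 24.3 · ln[(Σ P·[cation]ₒ + Σ P·[anion]ᵢ) / (Σ P·[cation]ᵢ + Σ P·[anion]ₒ)]
Numerator = 1×9.44 + 0.054×106 + 0.11×30.0 = 18.46
Denominator = 1×159 + 0.054×17.3 + 0.11×99.8 = 170.9
Vm = 24.3 · ln(0.10803) = 24.3 × (-2.2253) = -54.08 mV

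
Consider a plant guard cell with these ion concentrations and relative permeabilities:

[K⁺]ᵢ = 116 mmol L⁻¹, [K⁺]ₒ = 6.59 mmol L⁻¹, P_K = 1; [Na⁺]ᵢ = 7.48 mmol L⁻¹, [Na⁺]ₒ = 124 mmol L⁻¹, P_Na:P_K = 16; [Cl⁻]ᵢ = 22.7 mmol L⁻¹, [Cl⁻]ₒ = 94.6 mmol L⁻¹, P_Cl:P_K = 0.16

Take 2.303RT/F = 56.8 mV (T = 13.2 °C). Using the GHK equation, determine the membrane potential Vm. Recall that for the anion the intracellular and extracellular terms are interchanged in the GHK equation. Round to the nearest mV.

Vm = 56.8 · log₁₀[(Σ P·[cation]ₒ + Σ P·[anion]ᵢ) / (Σ P·[cation]ᵢ + Σ P·[anion]ₒ)]
Numerator = 1×6.59 + 16×124 + 0.16×22.7 = 1994
Denominator = 1×116 + 16×7.48 + 0.16×94.6 = 250.8
Vm = 56.8 · log₁₀(7.9509) = 56.8 × (0.9004) = 51.14 mV

51 mV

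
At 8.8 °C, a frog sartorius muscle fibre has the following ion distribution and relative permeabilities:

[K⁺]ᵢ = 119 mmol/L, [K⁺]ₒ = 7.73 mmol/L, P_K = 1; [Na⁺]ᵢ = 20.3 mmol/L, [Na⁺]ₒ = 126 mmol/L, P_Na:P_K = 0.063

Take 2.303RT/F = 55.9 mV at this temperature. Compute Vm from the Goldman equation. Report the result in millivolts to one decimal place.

-49.5 mV

Vm = 55.9 · log₁₀[(Σ P·[cation]ₒ + Σ P·[anion]ᵢ) / (Σ P·[cation]ᵢ + Σ P·[anion]ₒ)]
Numerator = 1×7.73 + 0.063×126 = 15.67
Denominator = 1×119 + 0.063×20.3 = 120.3
Vm = 55.9 · log₁₀(0.13026) = 55.9 × (-0.8852) = -49.48 mV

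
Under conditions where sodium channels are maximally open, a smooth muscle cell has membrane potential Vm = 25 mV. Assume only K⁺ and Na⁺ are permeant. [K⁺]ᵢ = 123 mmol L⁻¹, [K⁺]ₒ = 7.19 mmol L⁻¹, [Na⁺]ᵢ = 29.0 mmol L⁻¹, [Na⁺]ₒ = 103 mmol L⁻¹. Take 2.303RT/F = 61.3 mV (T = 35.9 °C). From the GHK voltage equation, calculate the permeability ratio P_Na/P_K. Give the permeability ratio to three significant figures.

Let α = P_Na/P_K. GHK: Vm = 61.3·log₁₀[(Kₒ + α·Naₒ)/(Kᵢ + α·Naᵢ)].
10^(Vm/61.3) = 10^(25.0/61.3) = 2.5576
So 2.5576·(Kᵢ + α·Naᵢ) = Kₒ + α·Naₒ → α = (2.5576·123.0 − 7.19) / (103.0 − 2.5576·29.0)
α = (314.6 − 7.19) / (103.0 − 74.17) = 307.4/28.83 = 10.66

10.7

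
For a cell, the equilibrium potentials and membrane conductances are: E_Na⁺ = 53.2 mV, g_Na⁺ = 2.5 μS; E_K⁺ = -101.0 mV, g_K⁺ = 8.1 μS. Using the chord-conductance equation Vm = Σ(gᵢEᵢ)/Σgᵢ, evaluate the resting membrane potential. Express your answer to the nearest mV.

Σ gᵢEᵢ = 2.5·(53.2) + 8.1·(-101.0) = -685.10
Σ gᵢ = 2.5 + 8.1 = 10.6
Vm = -685.10 / 10.6 = -64.63 mV

-65 mV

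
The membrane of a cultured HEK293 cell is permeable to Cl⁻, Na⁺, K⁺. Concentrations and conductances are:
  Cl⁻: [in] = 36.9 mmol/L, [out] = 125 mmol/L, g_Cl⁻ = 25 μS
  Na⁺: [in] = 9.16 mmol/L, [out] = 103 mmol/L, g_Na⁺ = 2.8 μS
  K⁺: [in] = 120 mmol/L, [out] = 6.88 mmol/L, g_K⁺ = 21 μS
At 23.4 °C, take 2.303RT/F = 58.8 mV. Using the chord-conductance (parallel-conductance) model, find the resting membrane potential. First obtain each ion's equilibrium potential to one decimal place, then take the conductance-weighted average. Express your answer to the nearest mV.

-44 mV

E_Cl⁻ = (58.8/-1)·log₁₀(125/36.9) = -31.2 mV
E_Na⁺ = (58.8/1)·log₁₀(103/9.16) = 61.8 mV
E_K⁺ = (58.8/1)·log₁₀(6.88/120) = -73.0 mV
Vm = (Σ gᵢEᵢ)/(Σ gᵢ) = (25·-31.2 + 2.8·61.8 + 21·-73.0) / (25 + 2.8 + 21)
= -2139.96 / 48.8 = -43.85 mV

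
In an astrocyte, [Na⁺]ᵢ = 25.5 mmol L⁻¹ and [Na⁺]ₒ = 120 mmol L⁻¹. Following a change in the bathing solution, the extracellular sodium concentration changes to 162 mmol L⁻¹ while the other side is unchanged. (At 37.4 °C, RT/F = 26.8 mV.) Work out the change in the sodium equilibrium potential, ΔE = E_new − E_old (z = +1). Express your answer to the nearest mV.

8 mV

E_old = (26.8/1)·ln(120/25.5) = 41.51 mV
E_new = (26.8/1)·ln(162/25.5) = 49.55 mV
ΔE = 49.55 − (41.51) = 8.04 mV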